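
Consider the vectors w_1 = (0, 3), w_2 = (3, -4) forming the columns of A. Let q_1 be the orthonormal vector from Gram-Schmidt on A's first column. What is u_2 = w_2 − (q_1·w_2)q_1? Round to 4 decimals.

q_1 = w_1/‖w_1‖ = (0, 3)/3.0000 = (0.0000, 1.0000).
r_{12} = q_1·w_2 = -4.0000.
u_2 = w_2 + 4.0000·q_1 = (3.0000, 0.0000).

u_2 = (3.0000, 0.0000)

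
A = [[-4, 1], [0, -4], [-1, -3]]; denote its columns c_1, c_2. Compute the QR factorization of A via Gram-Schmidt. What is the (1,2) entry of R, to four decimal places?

r_{12} = -0.2425

c_1 = (-4, 0, -1); ‖c_1‖ = 4.1231, so q_1 = (-0.9701, 0.0000, -0.2425).
r_{12} = q_1·c_2 = -0.2425.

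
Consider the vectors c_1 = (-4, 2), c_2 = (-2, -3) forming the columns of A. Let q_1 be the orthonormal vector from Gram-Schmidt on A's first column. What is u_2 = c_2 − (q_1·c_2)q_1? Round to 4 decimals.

c_1 = (-4, 2); ‖c_1‖ = 4.4721, so q_1 = (-0.8944, 0.4472).
q_1·c_2 = (-0.8944)·(-2) + 0.4472·(-3) = 0.4472.
u_2 = c_2 − 0.4472·q_1 = (-1.6000, -3.2000).

u_2 = (-1.6000, -3.2000)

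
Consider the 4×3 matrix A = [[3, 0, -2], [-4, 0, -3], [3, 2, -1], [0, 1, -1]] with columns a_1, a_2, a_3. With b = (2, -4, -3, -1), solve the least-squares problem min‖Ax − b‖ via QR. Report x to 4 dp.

a_1 = (3, -4, 3, 0); ‖a_1‖ = 5.8310, so e_1 = (0.5145, -0.6860, 0.5145, 0.0000).
e_1·a_2 = 0.5145·0 + (-0.6860)·0 + 0.5145·2 + 0.0000·1 = 1.0290.
u_2 = a_2 − 1.0290·e_1 = (-0.5294, 0.7059, 1.4706, 1.0000).
‖u_2‖ = 1.9852, so e_2 = (-0.2667, 0.3556, 0.7408, 0.5037).
e_1·a_3 = 0.5145·(-2) + (-0.6860)·(-3) + 0.5145·(-1) + 0.0000·(-1) = 0.5145; e_2·a_3 = (-0.2667)·(-2) + 0.3556·(-3) + 0.7408·(-1) + 0.5037·(-1) = -1.7778.
u_3 = a_3 − 0.5145·e_1 + 1.7778·e_2 = (-2.7388, -2.0149, 0.0522, -0.1045).
‖u_3‖ = 3.4022, so e_3 = (-0.8050, -0.5923, 0.0154, -0.0307).
Qᵀb = (2.2295, -4.6816, 0.7436).
Back-substitute: x_3 = 0.7436/3.4022 = 0.2186.
x_2 = (-4.6816 + 1.7778·0.2186)/1.9852 = -2.1625.
x_1 = (2.2295 − 1.0290·(-2.1625) − 0.5145·0.2186)/5.8310 = 0.7447.

x = (0.7447, -2.1625, 0.2186)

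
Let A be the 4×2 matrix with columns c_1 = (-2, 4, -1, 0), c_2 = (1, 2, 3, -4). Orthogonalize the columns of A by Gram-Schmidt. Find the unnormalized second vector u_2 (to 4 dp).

u_2 = (1.2857, 1.4286, 3.1429, -4.0000)

c_1 = (-2, 4, -1, 0); ‖c_1‖ = 4.5826, so q_1 = (-0.4364, 0.8729, -0.2182, 0.0000).
q_1·c_2 = (-0.4364)·1 + 0.8729·2 + (-0.2182)·3 + 0.0000·(-4) = 0.6547.
u_2 = c_2 − 0.6547·q_1 = (1.2857, 1.4286, 3.1429, -4.0000).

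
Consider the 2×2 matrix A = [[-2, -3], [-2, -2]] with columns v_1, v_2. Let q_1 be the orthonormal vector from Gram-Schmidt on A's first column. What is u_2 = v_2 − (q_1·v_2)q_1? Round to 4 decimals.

u_2 = (-0.5000, 0.5000)

v_1 = (-2, -2); ‖v_1‖ = 2.8284, so q_1 = (-0.7071, -0.7071).
q_1·v_2 = (-0.7071)·(-3) + (-0.7071)·(-2) = 3.5355.
u_2 = v_2 − 3.5355·q_1 = (-0.5000, 0.5000).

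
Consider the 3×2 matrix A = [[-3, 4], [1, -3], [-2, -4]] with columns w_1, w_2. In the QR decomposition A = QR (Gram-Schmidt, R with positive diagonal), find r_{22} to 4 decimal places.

r_{22} = 6.1237

w_1 = (-3, 1, -2); ‖w_1‖ = 3.7417, so q_1 = (-0.8018, 0.2673, -0.5345).
q_1·w_2 = (-0.8018)·4 + 0.2673·(-3) + (-0.5345)·(-4) = -1.8708.
u_2 = w_2 + 1.8708·q_1 = (2.5000, -2.5000, -5.0000).
r_{22} = ‖u_2‖ = 6.1237.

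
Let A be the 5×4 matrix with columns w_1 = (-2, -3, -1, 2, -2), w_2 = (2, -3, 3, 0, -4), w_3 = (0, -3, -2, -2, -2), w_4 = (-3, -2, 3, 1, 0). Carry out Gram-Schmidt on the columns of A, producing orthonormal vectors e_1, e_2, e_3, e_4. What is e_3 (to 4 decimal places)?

e_3 = (0.1259, -0.3177, -0.5581, -0.7470, -0.1173)

w_1 = (-2, -3, -1, 2, -2); ‖w_1‖ = 4.6904, so e_1 = (-0.4264, -0.6396, -0.2132, 0.4264, -0.4264).
e_1·w_2 = (-0.4264)·2 + (-0.6396)·(-3) + (-0.2132)·3 + 0.4264·0 + (-0.4264)·(-4) = 2.1320.
u_2 = w_2 − 2.1320·e_1 = (2.9091, -1.6364, 3.4545, -0.9091, -3.0909).
‖u_2‖ = 5.7840, so e_2 = (0.5030, -0.2829, 0.5973, -0.1572, -0.5344).
e_1·w_3 = (-0.4264)·0 + (-0.6396)·(-3) + (-0.2132)·(-2) + 0.4264·(-2) + (-0.4264)·(-2) = 2.3452; e_2·w_3 = 0.5030·0 + (-0.2829)·(-3) + 0.5973·(-2) + (-0.1572)·(-2) + (-0.5344)·(-2) = 1.0373.
u_3 = w_3 − 2.3452·e_1 − 1.0373·e_2 = (0.4783, -1.2065, -2.1196, -2.8370, -0.4457).
‖u_3‖ = 3.7979, so e_3 = (0.1259, -0.3177, -0.5581, -0.7470, -0.1173).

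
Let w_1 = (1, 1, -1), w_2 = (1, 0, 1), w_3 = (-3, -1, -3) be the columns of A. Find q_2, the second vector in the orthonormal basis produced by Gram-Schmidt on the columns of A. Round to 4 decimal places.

q_2 = (0.7071, 0.0000, 0.7071)

w_1 = (1, 1, -1); ‖w_1‖ = 1.7321, so q_1 = (0.5774, 0.5774, -0.5774).
q_1·w_2 = 0.5774·1 + 0.5774·0 + (-0.5774)·1 = 0.0000.
u_2 = w_2 + 0.0000·q_1 = (1.0000, 0.0000, 1.0000).
‖u_2‖ = 1.4142, so q_2 = (0.7071, 0.0000, 0.7071).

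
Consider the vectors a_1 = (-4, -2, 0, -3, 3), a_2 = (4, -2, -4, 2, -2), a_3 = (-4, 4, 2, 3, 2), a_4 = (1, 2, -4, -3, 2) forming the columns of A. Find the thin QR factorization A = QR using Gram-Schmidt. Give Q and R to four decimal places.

Q = [[-0.6489, 0.2744, -0.4349, 0.2201], [-0.3244, -0.6076, 0.2537, 0.6616], [0.0000, -0.7448, -0.3564, -0.4779], [-0.4867, 0.0196, 0.7226, -0.4558], [0.4867, -0.0196, 0.3119, 0.2788]], R = [[6.1644, -3.8933, 0.8111, 1.1355], [0.0000, 5.3705, -4.9981, 1.9404], [0.0000, 0.0000, 4.8334, -0.0461], [0.0000, 0.0000, 0.0000, 5.3799]]

a_1 = (-4, -2, 0, -3, 3); ‖a_1‖ = 6.1644, so q_1 = (-0.6489, -0.3244, 0.0000, -0.4867, 0.4867).
q_1·a_2 = (-0.6489)·4 + (-0.3244)·(-2) + 0.0000·(-4) + (-0.4867)·2 + 0.4867·(-2) = -3.8933.
u_2 = a_2 + 3.8933·q_1 = (1.4737, -3.2632, -4.0000, 0.1053, -0.1053).
‖u_2‖ = 5.3705, so q_2 = (0.2744, -0.6076, -0.7448, 0.0196, -0.0196).
q_1·a_3 = (-0.6489)·(-4) + (-0.3244)·4 + 0.0000·2 + (-0.4867)·3 + 0.4867·2 = 0.8111; q_2·a_3 = 0.2744·(-4) + (-0.6076)·4 + (-0.7448)·2 + 0.0196·3 + (-0.0196)·2 = -4.9981.
u_3 = a_3 − 0.8111·q_1 + 4.9981·q_2 = (-2.1022, 1.2263, -1.7226, 3.4927, 1.5073).
‖u_3‖ = 4.8334, so q_3 = (-0.4349, 0.2537, -0.3564, 0.7226, 0.3119).
q_1·a_4 = (-0.6489)·1 + (-0.3244)·2 + 0.0000·(-4) + (-0.4867)·(-3) + 0.4867·2 = 1.1355; q_2·a_4 = 0.2744·1 + (-0.6076)·2 + (-0.7448)·(-4) + 0.0196·(-3) + (-0.0196)·2 = 1.9404; q_3·a_4 = (-0.4349)·1 + 0.2537·2 + (-0.3564)·(-4) + 0.7226·(-3) + 0.3119·2 = -0.0461.
u_4 = a_4 − 1.1355·q_1 − 1.9404·q_2 + 0.0461·q_3 = (1.1843, 3.5591, -2.5712, -2.4521, 1.4998).
‖u_4‖ = 5.3799, so q_4 = (0.2201, 0.6616, -0.4779, -0.4558, 0.2788).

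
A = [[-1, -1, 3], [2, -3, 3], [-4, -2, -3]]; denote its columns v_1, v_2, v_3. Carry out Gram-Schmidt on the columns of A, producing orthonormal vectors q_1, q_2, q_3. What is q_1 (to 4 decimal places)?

q_1 = (-0.2182, 0.4364, -0.8729)

v_1 = (-1, 2, -4); ‖v_1‖ = 4.5826, so q_1 = (-0.2182, 0.4364, -0.8729).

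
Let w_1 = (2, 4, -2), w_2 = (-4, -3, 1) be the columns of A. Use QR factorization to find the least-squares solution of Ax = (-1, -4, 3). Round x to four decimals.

e_1 = w_1/‖w_1‖ = (2, 4, -2)/4.8990 = (0.4082, 0.8165, -0.4082).
r_{12} = e_1·w_2 = -4.4907.
u_2 = w_2 + 4.4907·e_1 = (-2.1667, 0.6667, -0.8333).
‖u_2‖ = 2.4152, so e_2 = (-0.8971, 0.2760, -0.3450).
Qᵀb = (-4.8990, -1.2421).
Back-substitute: x_2 = -1.2421/2.4152 = -0.5143.
x_1 = (-4.8990 + 4.4907·(-0.5143))/4.8990 = -1.4714.

x = (-1.4714, -0.5143)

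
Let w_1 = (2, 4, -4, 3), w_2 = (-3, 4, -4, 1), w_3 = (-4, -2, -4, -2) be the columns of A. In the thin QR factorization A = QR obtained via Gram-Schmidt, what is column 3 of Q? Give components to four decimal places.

e_3 = (0.0670, -0.6479, -0.7401, -0.1676)

w_1 = (2, 4, -4, 3); ‖w_1‖ = 6.7082, so e_1 = (0.2981, 0.5963, -0.5963, 0.4472).
e_1·w_2 = 0.2981·(-3) + 0.5963·4 + (-0.5963)·(-4) + 0.4472·1 = 4.3231.
u_2 = w_2 − 4.3231·e_1 = (-4.2889, 1.4222, -1.4222, -0.9333).
‖u_2‖ = 4.8282, so e_2 = (-0.8883, 0.2946, -0.2946, -0.1933).
e_1·w_3 = 0.2981·(-4) + 0.5963·(-2) + (-0.5963)·(-4) + 0.4472·(-2) = -0.8944; e_2·w_3 = (-0.8883)·(-4) + 0.2946·(-2) + (-0.2946)·(-4) + (-0.1933)·(-2) = 4.5290.
u_3 = w_3 + 0.8944·e_1 − 4.5290·e_2 = (0.2898, -2.8008, -3.1992, -0.7245).
‖u_3‖ = 4.3230, so e_3 = (0.0670, -0.6479, -0.7401, -0.1676).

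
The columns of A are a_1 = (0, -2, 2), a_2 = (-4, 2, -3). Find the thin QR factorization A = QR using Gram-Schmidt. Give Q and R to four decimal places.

q_1 = a_1/‖a_1‖ = (0, -2, 2)/2.8284 = (0.0000, -0.7071, 0.7071).
r_{12} = q_1·a_2 = -3.5355.
u_2 = a_2 + 3.5355·q_1 = (-4.0000, -0.5000, -0.5000).
‖u_2‖ = 4.0620, so q_2 = (-0.9847, -0.1231, -0.1231).

Q = [[0.0000, -0.9847], [-0.7071, -0.1231], [0.7071, -0.1231]], R = [[2.8284, -3.5355], [0.0000, 4.0620]]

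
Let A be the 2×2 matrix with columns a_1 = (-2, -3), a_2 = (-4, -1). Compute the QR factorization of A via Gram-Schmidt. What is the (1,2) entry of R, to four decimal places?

r_{12} = 3.0509

a_1 = (-2, -3); ‖a_1‖ = 3.6056, so q_1 = (-0.5547, -0.8321).
r_{12} = q_1·a_2 = 3.0509.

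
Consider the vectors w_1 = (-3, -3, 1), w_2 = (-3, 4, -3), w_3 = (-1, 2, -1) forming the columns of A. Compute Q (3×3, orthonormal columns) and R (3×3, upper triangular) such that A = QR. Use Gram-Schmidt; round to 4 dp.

Q = [[-0.6882, -0.6967, -0.2024], [-0.6882, 0.5387, 0.4859], [0.2294, -0.4737, 0.8503]], R = [[4.3589, -1.3765, -0.9177], [0.0000, 5.6662, 2.2479], [0.0000, 0.0000, 0.3239]]

w_1 = (-3, -3, 1); ‖w_1‖ = 4.3589, so e_1 = (-0.6882, -0.6882, 0.2294).
e_1·w_2 = (-0.6882)·(-3) + (-0.6882)·4 + 0.2294·(-3) = -1.3765.
u_2 = w_2 + 1.3765·e_1 = (-3.9474, 3.0526, -2.6842).
‖u_2‖ = 5.6662, so e_2 = (-0.6967, 0.5387, -0.4737).
e_1·w_3 = (-0.6882)·(-1) + (-0.6882)·2 + 0.2294·(-1) = -0.9177; e_2·w_3 = (-0.6967)·(-1) + 0.5387·2 + (-0.4737)·(-1) = 2.2479.
u_3 = w_3 + 0.9177·e_1 − 2.2479·e_2 = (-0.0656, 0.1574, 0.2754).
‖u_3‖ = 0.3239, so e_3 = (-0.2024, 0.4859, 0.8503).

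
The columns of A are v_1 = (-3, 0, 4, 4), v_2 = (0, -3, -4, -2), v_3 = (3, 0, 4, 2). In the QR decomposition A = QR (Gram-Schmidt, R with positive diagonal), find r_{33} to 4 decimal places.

q_1 = v_1/‖v_1‖ = (-3, 0, 4, 4)/6.4031 = (-0.4685, 0.0000, 0.6247, 0.6247).
r_{12} = q_1·v_2 = -3.7482.
u_2 = v_2 + 3.7482·q_1 = (-1.7561, -3.0000, -1.6585, 0.3415).
‖u_2‖ = 3.8667, so q_2 = (-0.4542, -0.7759, -0.4289, 0.0883).
r_{13} = q_1·v_3 = 2.3426; r_{23} = q_2·v_3 = -2.9016.
u_3 = v_3 − 2.3426·q_1 + 2.9016·q_2 = (2.7798, -2.2512, 1.2920, 0.7928).
r_{33} = ‖u_3‖ = 3.8850.

r_{33} = 3.8850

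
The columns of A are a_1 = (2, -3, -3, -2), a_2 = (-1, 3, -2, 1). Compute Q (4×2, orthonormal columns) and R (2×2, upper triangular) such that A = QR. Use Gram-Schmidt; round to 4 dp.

Q = [[0.3922, -0.1274], [-0.5883, 0.6054], [-0.5883, -0.7753], [-0.3922, 0.1274]], R = [[5.0990, -1.3728], [0.0000, 3.6215]]

a_1 = (2, -3, -3, -2); ‖a_1‖ = 5.0990, so q_1 = (0.3922, -0.5883, -0.5883, -0.3922).
q_1·a_2 = 0.3922·(-1) + (-0.5883)·3 + (-0.5883)·(-2) + (-0.3922)·1 = -1.3728.
u_2 = a_2 + 1.3728·q_1 = (-0.4615, 2.1923, -2.8077, 0.4615).
‖u_2‖ = 3.6215, so q_2 = (-0.1274, 0.6054, -0.7753, 0.1274).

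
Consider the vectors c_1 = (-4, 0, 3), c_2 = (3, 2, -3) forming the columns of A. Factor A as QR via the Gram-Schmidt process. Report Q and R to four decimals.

c_1 = (-4, 0, 3); ‖c_1‖ = 5.0000, so q_1 = (-0.8000, 0.0000, 0.6000).
q_1·c_2 = (-0.8000)·3 + 0.0000·2 + 0.6000·(-3) = -4.2000.
u_2 = c_2 + 4.2000·q_1 = (-0.3600, 2.0000, -0.4800).
‖u_2‖ = 2.0881, so q_2 = (-0.1724, 0.9578, -0.2299).

Q = [[-0.8000, -0.1724], [0.0000, 0.9578], [0.6000, -0.2299]], R = [[5.0000, -4.2000], [0.0000, 2.0881]]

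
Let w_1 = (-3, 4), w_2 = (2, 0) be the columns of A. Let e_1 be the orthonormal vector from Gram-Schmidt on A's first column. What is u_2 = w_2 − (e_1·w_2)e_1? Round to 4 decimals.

w_1 = (-3, 4); ‖w_1‖ = 5.0000, so e_1 = (-0.6000, 0.8000).
e_1·w_2 = (-0.6000)·2 + 0.8000·0 = -1.2000.
u_2 = w_2 + 1.2000·e_1 = (1.2800, 0.9600).

u_2 = (1.2800, 0.9600)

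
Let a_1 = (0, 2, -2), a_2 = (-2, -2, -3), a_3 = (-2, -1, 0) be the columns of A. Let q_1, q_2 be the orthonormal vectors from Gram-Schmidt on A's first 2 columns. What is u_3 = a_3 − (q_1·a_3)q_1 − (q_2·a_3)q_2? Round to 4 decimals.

u_3 = (-1.2121, 0.4848, 0.4848)

a_1 = (0, 2, -2); ‖a_1‖ = 2.8284, so q_1 = (0.0000, 0.7071, -0.7071).
q_1·a_2 = 0.0000·(-2) + 0.7071·(-2) + (-0.7071)·(-3) = 0.7071.
u_2 = a_2 − 0.7071·q_1 = (-2.0000, -2.5000, -2.5000).
‖u_2‖ = 4.0620, so q_2 = (-0.4924, -0.6155, -0.6155).
q_1·a_3 = 0.0000·(-2) + 0.7071·(-1) + (-0.7071)·0 = -0.7071; q_2·a_3 = (-0.4924)·(-2) + (-0.6155)·(-1) + (-0.6155)·0 = 1.6002.
u_3 = a_3 + 0.7071·q_1 − 1.6002·q_2 = (-1.2121, 0.4848, 0.4848).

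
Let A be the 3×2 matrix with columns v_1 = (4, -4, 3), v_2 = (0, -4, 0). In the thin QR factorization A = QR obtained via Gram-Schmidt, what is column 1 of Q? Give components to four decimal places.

e_1 = (0.6247, -0.6247, 0.4685)

e_1 = v_1/‖v_1‖ = (4, -4, 3)/6.4031 = (0.6247, -0.6247, 0.4685).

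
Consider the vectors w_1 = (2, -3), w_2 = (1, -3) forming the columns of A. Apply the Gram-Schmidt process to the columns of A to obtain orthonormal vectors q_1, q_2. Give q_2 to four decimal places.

q_2 = (-0.8321, -0.5547)

w_1 = (2, -3); ‖w_1‖ = 3.6056, so q_1 = (0.5547, -0.8321).
q_1·w_2 = 0.5547·1 + (-0.8321)·(-3) = 3.0509.
u_2 = w_2 − 3.0509·q_1 = (-0.6923, -0.4615).
‖u_2‖ = 0.8321, so q_2 = (-0.8321, -0.5547).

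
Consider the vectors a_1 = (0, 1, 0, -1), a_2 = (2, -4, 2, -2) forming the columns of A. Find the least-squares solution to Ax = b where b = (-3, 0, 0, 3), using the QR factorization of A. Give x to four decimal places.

x = (-2.0769, -0.5769)

a_1 = (0, 1, 0, -1); ‖a_1‖ = 1.4142, so e_1 = (0.0000, 0.7071, 0.0000, -0.7071).
e_1·a_2 = 0.0000·2 + 0.7071·(-4) + 0.0000·2 + (-0.7071)·(-2) = -1.4142.
u_2 = a_2 + 1.4142·e_1 = (2.0000, -3.0000, 2.0000, -3.0000).
‖u_2‖ = 5.0990, so e_2 = (0.3922, -0.5883, 0.3922, -0.5883).
Qᵀb = (-2.1213, -2.9417).
Back-substitute: x_2 = -2.9417/5.0990 = -0.5769.
x_1 = (-2.1213 + 1.4142·(-0.5769))/1.4142 = -2.0769.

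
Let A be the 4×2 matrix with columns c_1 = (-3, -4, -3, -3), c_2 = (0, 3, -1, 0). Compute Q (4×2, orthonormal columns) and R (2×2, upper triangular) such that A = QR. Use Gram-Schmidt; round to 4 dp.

c_1 = (-3, -4, -3, -3); ‖c_1‖ = 6.5574, so q_1 = (-0.4575, -0.6100, -0.4575, -0.4575).
q_1·c_2 = (-0.4575)·0 + (-0.6100)·3 + (-0.4575)·(-1) + (-0.4575)·0 = -1.3725.
u_2 = c_2 + 1.3725·q_1 = (-0.6279, 2.1628, -1.6279, -0.6279).
‖u_2‖ = 2.8489, so q_2 = (-0.2204, 0.7592, -0.5714, -0.2204).

Q = [[-0.4575, -0.2204], [-0.6100, 0.7592], [-0.4575, -0.5714], [-0.4575, -0.2204]], R = [[6.5574, -1.3725], [0.0000, 2.8489]]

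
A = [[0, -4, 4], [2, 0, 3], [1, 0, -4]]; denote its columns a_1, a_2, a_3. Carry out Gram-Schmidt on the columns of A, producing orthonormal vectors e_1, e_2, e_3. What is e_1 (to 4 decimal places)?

e_1 = a_1/‖a_1‖ = (0, 2, 1)/2.2361 = (0.0000, 0.8944, 0.4472).

e_1 = (0.0000, 0.8944, 0.4472)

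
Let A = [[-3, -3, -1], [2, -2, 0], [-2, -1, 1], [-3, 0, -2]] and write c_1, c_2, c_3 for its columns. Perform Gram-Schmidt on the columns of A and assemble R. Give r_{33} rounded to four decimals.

r_{33} = 2.0284

q_1 = c_1/‖c_1‖ = (-3, 2, -2, -3)/5.0990 = (-0.5883, 0.3922, -0.3922, -0.5883).
r_{12} = q_1·c_2 = 1.3728.
u_2 = c_2 − 1.3728·q_1 = (-2.1923, -2.5385, -0.4615, 0.8077).
‖u_2‖ = 3.4807, so q_2 = (-0.6298, -0.7293, -0.1326, 0.2320).
r_{13} = q_1·c_3 = 1.3728; r_{23} = q_2·c_3 = 0.0331.
u_3 = c_3 − 1.3728·q_1 − 0.0331·q_2 = (-0.1714, -0.5143, 1.5429, -1.2000).
r_{33} = ‖u_3‖ = 2.0284.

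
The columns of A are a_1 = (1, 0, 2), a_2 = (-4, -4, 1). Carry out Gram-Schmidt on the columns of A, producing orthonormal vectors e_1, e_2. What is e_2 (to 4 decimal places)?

e_2 = (-0.6344, -0.7049, 0.3172)

a_1 = (1, 0, 2); ‖a_1‖ = 2.2361, so e_1 = (0.4472, 0.0000, 0.8944).
e_1·a_2 = 0.4472·(-4) + 0.0000·(-4) + 0.8944·1 = -0.8944.
u_2 = a_2 + 0.8944·e_1 = (-3.6000, -4.0000, 1.8000).
‖u_2‖ = 5.6745, so e_2 = (-0.6344, -0.7049, 0.3172).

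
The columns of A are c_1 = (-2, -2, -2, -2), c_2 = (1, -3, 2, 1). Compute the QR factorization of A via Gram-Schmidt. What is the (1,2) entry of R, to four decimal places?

c_1 = (-2, -2, -2, -2); ‖c_1‖ = 4.0000, so e_1 = (-0.5000, -0.5000, -0.5000, -0.5000).
r_{12} = e_1·c_2 = -0.5000.

r_{12} = -0.5000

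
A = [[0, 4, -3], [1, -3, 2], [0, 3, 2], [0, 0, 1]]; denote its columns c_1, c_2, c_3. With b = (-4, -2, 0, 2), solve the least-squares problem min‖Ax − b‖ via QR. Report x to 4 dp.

c_1 = (0, 1, 0, 0); ‖c_1‖ = 1.0000, so e_1 = (0.0000, 1.0000, 0.0000, 0.0000).
e_1·c_2 = 0.0000·4 + 1.0000·(-3) + 0.0000·3 + 0.0000·0 = -3.0000.
u_2 = c_2 + 3.0000·e_1 = (4.0000, 0.0000, 3.0000, 0.0000).
‖u_2‖ = 5.0000, so e_2 = (0.8000, 0.0000, 0.6000, 0.0000).
e_1·c_3 = 0.0000·(-3) + 1.0000·2 + 0.0000·2 + 0.0000·1 = 2.0000; e_2·c_3 = 0.8000·(-3) + 0.0000·2 + 0.6000·2 + 0.0000·1 = -1.2000.
u_3 = c_3 − 2.0000·e_1 + 1.2000·e_2 = (-2.0400, 0.0000, 2.7200, 1.0000).
‖u_3‖ = 3.5440, so e_3 = (-0.5756, 0.0000, 0.7675, 0.2822).
Qᵀb = (-2.0000, -3.2000, 2.8668).
Back-substitute: x_3 = 2.8668/3.5440 = 0.8089.
x_2 = (-3.2000 + 1.2000·0.8089)/5.0000 = -0.4459.
x_1 = (-2.0000 + 3.0000·(-0.4459) − 2.0000·0.8089)/1.0000 = -4.9554.

x = (-4.9554, -0.4459, 0.8089)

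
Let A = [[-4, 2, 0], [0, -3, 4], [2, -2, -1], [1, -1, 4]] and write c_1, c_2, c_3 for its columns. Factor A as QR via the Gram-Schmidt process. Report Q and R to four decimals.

Q = [[-0.8729, -0.1509, -0.0566], [0.0000, -0.9510, 0.0378], [0.4364, -0.2415, -0.5345], [0.2182, -0.1208, 0.8424]], R = [[4.5826, -2.8368, 0.4364], [0.0000, 3.1547, -4.0453], [0.0000, 0.0000, 4.0552]]

q_1 = c_1/‖c_1‖ = (-4, 0, 2, 1)/4.5826 = (-0.8729, 0.0000, 0.4364, 0.2182).
r_{12} = q_1·c_2 = -2.8368.
u_2 = c_2 + 2.8368·q_1 = (-0.4762, -3.0000, -0.7619, -0.3810).
‖u_2‖ = 3.1547, so q_2 = (-0.1509, -0.9510, -0.2415, -0.1208).
r_{13} = q_1·c_3 = 0.4364; r_{23} = q_2·c_3 = -4.0453.
u_3 = c_3 − 0.4364·q_1 + 4.0453·q_2 = (-0.2297, 0.1531, -2.1675, 3.4163).
‖u_3‖ = 4.0552, so q_3 = (-0.0566, 0.0378, -0.5345, 0.8424).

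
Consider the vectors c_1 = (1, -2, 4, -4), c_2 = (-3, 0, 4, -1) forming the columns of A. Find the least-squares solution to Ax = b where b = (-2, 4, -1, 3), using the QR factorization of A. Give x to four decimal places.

x = (-0.9792, 0.6018)

q_1 = c_1/‖c_1‖ = (1, -2, 4, -4)/6.0828 = (0.1644, -0.3288, 0.6576, -0.6576).
r_{12} = q_1·c_2 = 2.7948.
u_2 = c_2 − 2.7948·q_1 = (-3.4595, 0.9189, 2.1622, 0.8378).
‖u_2‖ = 4.2649, so q_2 = (-0.8112, 0.2155, 0.5070, 0.1965).
Qᵀb = (-4.2744, 2.5665).
Back-substitute: x_2 = 2.5665/4.2649 = 0.6018.
x_1 = (-4.2744 − 2.7948·0.6018)/6.0828 = -0.9792.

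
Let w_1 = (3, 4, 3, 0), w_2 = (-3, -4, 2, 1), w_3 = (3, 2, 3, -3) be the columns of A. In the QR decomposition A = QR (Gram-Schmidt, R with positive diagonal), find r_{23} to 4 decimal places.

w_1 = (3, 4, 3, 0); ‖w_1‖ = 5.8310, so q_1 = (0.5145, 0.6860, 0.5145, 0.0000).
q_1·w_2 = 0.5145·(-3) + 0.6860·(-4) + 0.5145·2 + 0.0000·1 = -3.2585.
u_2 = w_2 + 3.2585·q_1 = (-1.3235, -1.7647, 3.6765, 1.0000).
‖u_2‖ = 4.4025, so q_2 = (-0.3006, -0.4008, 0.8351, 0.2271).
r_{23} = q_2·w_3 = 0.1203.

r_{23} = 0.1203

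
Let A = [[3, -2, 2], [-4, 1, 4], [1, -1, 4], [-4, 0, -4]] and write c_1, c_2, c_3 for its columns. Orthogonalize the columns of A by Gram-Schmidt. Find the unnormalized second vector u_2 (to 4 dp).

c_1 = (3, -4, 1, -4); ‖c_1‖ = 6.4807, so e_1 = (0.4629, -0.6172, 0.1543, -0.6172).
e_1·c_2 = 0.4629·(-2) + (-0.6172)·1 + 0.1543·(-1) + (-0.6172)·0 = -1.6973.
u_2 = c_2 + 1.6973·e_1 = (-1.2143, -0.0476, -0.7381, -1.0476).

u_2 = (-1.2143, -0.0476, -0.7381, -1.0476)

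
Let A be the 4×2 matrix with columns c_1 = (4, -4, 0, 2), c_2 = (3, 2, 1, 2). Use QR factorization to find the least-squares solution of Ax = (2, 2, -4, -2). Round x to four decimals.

c_1 = (4, -4, 0, 2); ‖c_1‖ = 6.0000, so q_1 = (0.6667, -0.6667, 0.0000, 0.3333).
q_1·c_2 = 0.6667·3 + (-0.6667)·2 + 0.0000·1 + 0.3333·2 = 1.3333.
u_2 = c_2 − 1.3333·q_1 = (2.1111, 2.8889, 1.0000, 1.5556).
‖u_2‖ = 4.0277, so q_2 = (0.5242, 0.7173, 0.2483, 0.3862).
Qᵀb = (-0.6667, 0.7173).
Back-substitute: x_2 = 0.7173/4.0277 = 0.1781.
x_1 = (-0.6667 − 1.3333·0.1781)/6.0000 = -0.1507.

x = (-0.1507, 0.1781)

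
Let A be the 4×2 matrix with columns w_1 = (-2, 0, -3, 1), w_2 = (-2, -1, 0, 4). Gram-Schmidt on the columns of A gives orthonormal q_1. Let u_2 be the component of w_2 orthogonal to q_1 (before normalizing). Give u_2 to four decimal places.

u_2 = (-0.8571, -1.0000, 1.7143, 3.4286)

w_1 = (-2, 0, -3, 1); ‖w_1‖ = 3.7417, so q_1 = (-0.5345, 0.0000, -0.8018, 0.2673).
q_1·w_2 = (-0.5345)·(-2) + 0.0000·(-1) + (-0.8018)·0 + 0.2673·4 = 2.1381.
u_2 = w_2 − 2.1381·q_1 = (-0.8571, -1.0000, 1.7143, 3.4286).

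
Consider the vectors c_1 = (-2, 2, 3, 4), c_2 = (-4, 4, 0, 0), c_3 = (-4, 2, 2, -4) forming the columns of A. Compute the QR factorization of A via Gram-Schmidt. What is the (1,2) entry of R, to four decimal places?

r_{12} = 2.7852

c_1 = (-2, 2, 3, 4); ‖c_1‖ = 5.7446, so e_1 = (-0.3482, 0.3482, 0.5222, 0.6963).
r_{12} = e_1·c_2 = 2.7852.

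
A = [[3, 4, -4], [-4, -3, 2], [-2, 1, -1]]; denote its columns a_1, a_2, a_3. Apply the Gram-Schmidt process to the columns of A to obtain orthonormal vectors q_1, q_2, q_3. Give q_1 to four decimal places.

q_1 = (0.5571, -0.7428, -0.3714)

q_1 = a_1/‖a_1‖ = (3, -4, -2)/5.3852 = (0.5571, -0.7428, -0.3714).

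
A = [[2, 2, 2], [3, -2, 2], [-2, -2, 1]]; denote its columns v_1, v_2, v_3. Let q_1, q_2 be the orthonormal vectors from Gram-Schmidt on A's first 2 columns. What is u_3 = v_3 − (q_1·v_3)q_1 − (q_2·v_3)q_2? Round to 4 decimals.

v_1 = (2, 3, -2); ‖v_1‖ = 4.1231, so q_1 = (0.4851, 0.7276, -0.4851).
q_1·v_2 = 0.4851·2 + 0.7276·(-2) + (-0.4851)·(-2) = 0.4851.
u_2 = v_2 − 0.4851·q_1 = (1.7647, -2.3529, -1.7647).
‖u_2‖ = 3.4300, so q_2 = (0.5145, -0.6860, -0.5145).
q_1·v_3 = 0.4851·2 + 0.7276·2 + (-0.4851)·1 = 1.9403; q_2·v_3 = 0.5145·2 + (-0.6860)·2 + (-0.5145)·1 = -0.8575.
u_3 = v_3 − 1.9403·q_1 + 0.8575·q_2 = (1.5000, 0.0000, 1.5000).

u_3 = (1.5000, 0.0000, 1.5000)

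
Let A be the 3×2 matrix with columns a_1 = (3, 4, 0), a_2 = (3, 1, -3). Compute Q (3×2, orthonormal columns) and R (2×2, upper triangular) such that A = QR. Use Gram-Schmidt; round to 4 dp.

Q = [[0.6000, 0.4116], [0.8000, -0.3087], [0.0000, -0.8575]], R = [[5.0000, 2.6000], [0.0000, 3.4986]]

e_1 = a_1/‖a_1‖ = (3, 4, 0)/5.0000 = (0.6000, 0.8000, 0.0000).
r_{12} = e_1·a_2 = 2.6000.
u_2 = a_2 − 2.6000·e_1 = (1.4400, -1.0800, -3.0000).
‖u_2‖ = 3.4986, so e_2 = (0.4116, -0.3087, -0.8575).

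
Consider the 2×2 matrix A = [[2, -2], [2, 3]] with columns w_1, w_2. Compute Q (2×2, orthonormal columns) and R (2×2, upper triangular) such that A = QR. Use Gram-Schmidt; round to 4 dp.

Q = [[0.7071, -0.7071], [0.7071, 0.7071]], R = [[2.8284, 0.7071], [0.0000, 3.5355]]

e_1 = w_1/‖w_1‖ = (2, 2)/2.8284 = (0.7071, 0.7071).
r_{12} = e_1·w_2 = 0.7071.
u_2 = w_2 − 0.7071·e_1 = (-2.5000, 2.5000).
‖u_2‖ = 3.5355, so e_2 = (-0.7071, 0.7071).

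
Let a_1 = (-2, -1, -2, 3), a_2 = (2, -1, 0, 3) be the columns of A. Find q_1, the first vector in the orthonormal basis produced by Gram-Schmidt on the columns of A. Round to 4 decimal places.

q_1 = (-0.4714, -0.2357, -0.4714, 0.7071)

a_1 = (-2, -1, -2, 3); ‖a_1‖ = 4.2426, so q_1 = (-0.4714, -0.2357, -0.4714, 0.7071).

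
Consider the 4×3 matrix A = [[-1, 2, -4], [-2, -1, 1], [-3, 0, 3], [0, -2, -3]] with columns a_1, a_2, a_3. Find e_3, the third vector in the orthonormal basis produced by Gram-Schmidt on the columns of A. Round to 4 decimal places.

e_3 = (-0.6941, -0.0604, 0.2716, -0.6639)

a_1 = (-1, -2, -3, 0); ‖a_1‖ = 3.7417, so e_1 = (-0.2673, -0.5345, -0.8018, 0.0000).
e_1·a_2 = (-0.2673)·2 + (-0.5345)·(-1) + (-0.8018)·0 + 0.0000·(-2) = 0.0000.
u_2 = a_2 + 0.0000·e_1 = (2.0000, -1.0000, 0.0000, -2.0000).
‖u_2‖ = 3.0000, so e_2 = (0.6667, -0.3333, 0.0000, -0.6667).
e_1·a_3 = (-0.2673)·(-4) + (-0.5345)·1 + (-0.8018)·3 + 0.0000·(-3) = -1.8708; e_2·a_3 = 0.6667·(-4) + (-0.3333)·1 + 0.0000·3 + (-0.6667)·(-3) = -1.0000.
u_3 = a_3 + 1.8708·e_1 + 1.0000·e_2 = (-3.8333, -0.3333, 1.5000, -3.6667).
‖u_3‖ = 5.5227, so e_3 = (-0.6941, -0.0604, 0.2716, -0.6639).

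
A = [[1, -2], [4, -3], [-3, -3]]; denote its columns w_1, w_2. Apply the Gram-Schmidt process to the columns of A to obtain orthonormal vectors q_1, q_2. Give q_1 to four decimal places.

q_1 = w_1/‖w_1‖ = (1, 4, -3)/5.0990 = (0.1961, 0.7845, -0.5883).

q_1 = (0.1961, 0.7845, -0.5883)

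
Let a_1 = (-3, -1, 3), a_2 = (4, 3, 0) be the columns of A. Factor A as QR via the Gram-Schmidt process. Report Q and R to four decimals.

q_1 = a_1/‖a_1‖ = (-3, -1, 3)/4.3589 = (-0.6882, -0.2294, 0.6882).
r_{12} = q_1·a_2 = -3.4412.
u_2 = a_2 + 3.4412·q_1 = (1.6316, 2.2105, 2.3684).
‖u_2‖ = 3.6274, so q_2 = (0.4498, 0.6094, 0.6529).

Q = [[-0.6882, 0.4498], [-0.2294, 0.6094], [0.6882, 0.6529]], R = [[4.3589, -3.4412], [0.0000, 3.6274]]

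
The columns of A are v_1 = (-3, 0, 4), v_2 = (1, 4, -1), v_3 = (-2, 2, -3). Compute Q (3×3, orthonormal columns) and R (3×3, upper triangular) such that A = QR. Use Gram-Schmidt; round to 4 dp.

Q = [[-0.6000, 0.0400, -0.7990], [0.0000, 0.9988, 0.0499], [0.8000, 0.0300, -0.5993]], R = [[5.0000, -1.4000, -1.2000], [0.0000, 4.0050, 1.8277], [0.0000, 0.0000, 3.4956]]

v_1 = (-3, 0, 4); ‖v_1‖ = 5.0000, so q_1 = (-0.6000, 0.0000, 0.8000).
q_1·v_2 = (-0.6000)·1 + 0.0000·4 + 0.8000·(-1) = -1.4000.
u_2 = v_2 + 1.4000·q_1 = (0.1600, 4.0000, 0.1200).
‖u_2‖ = 4.0050, so q_2 = (0.0400, 0.9988, 0.0300).
q_1·v_3 = (-0.6000)·(-2) + 0.0000·2 + 0.8000·(-3) = -1.2000; q_2·v_3 = 0.0400·(-2) + 0.9988·2 + 0.0300·(-3) = 1.8277.
u_3 = v_3 + 1.2000·q_1 − 1.8277·q_2 = (-2.7930, 0.1746, -2.0948).
‖u_3‖ = 3.4956, so q_3 = (-0.7990, 0.0499, -0.5993).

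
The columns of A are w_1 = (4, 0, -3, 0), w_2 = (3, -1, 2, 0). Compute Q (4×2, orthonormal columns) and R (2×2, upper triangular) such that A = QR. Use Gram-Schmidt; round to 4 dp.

w_1 = (4, 0, -3, 0); ‖w_1‖ = 5.0000, so e_1 = (0.8000, 0.0000, -0.6000, 0.0000).
e_1·w_2 = 0.8000·3 + 0.0000·(-1) + (-0.6000)·2 + 0.0000·0 = 1.2000.
u_2 = w_2 − 1.2000·e_1 = (2.0400, -1.0000, 2.7200, 0.0000).
‖u_2‖ = 3.5440, so e_2 = (0.5756, -0.2822, 0.7675, 0.0000).

Q = [[0.8000, 0.5756], [0.0000, -0.2822], [-0.6000, 0.7675], [0.0000, 0.0000]], R = [[5.0000, 1.2000], [0.0000, 3.5440]]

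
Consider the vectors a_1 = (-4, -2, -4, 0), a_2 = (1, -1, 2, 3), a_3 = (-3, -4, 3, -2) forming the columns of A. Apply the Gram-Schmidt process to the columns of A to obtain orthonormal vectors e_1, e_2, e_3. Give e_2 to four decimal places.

e_2 = (-0.0318, -0.4449, 0.2543, 0.8581)

e_1 = a_1/‖a_1‖ = (-4, -2, -4, 0)/6.0000 = (-0.6667, -0.3333, -0.6667, 0.0000).
r_{12} = e_1·a_2 = -1.6667.
u_2 = a_2 + 1.6667·e_1 = (-0.1111, -1.5556, 0.8889, 3.0000).
‖u_2‖ = 3.4960, so e_2 = (-0.0318, -0.4449, 0.2543, 0.8581).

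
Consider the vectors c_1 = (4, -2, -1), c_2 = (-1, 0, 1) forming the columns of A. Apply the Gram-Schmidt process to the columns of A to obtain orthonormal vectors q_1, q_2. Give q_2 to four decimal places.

c_1 = (4, -2, -1); ‖c_1‖ = 4.5826, so q_1 = (0.8729, -0.4364, -0.2182).
q_1·c_2 = 0.8729·(-1) + (-0.4364)·0 + (-0.2182)·1 = -1.0911.
u_2 = c_2 + 1.0911·q_1 = (-0.0476, -0.4762, 0.7619).
‖u_2‖ = 0.8997, so q_2 = (-0.0529, -0.5293, 0.8468).

q_2 = (-0.0529, -0.5293, 0.8468)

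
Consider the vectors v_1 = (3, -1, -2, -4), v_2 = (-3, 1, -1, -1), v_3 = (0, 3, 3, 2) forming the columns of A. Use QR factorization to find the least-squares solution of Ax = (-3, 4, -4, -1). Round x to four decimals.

v_1 = (3, -1, -2, -4); ‖v_1‖ = 5.4772, so q_1 = (0.5477, -0.1826, -0.3651, -0.7303).
q_1·v_2 = 0.5477·(-3) + (-0.1826)·1 + (-0.3651)·(-1) + (-0.7303)·(-1) = -0.7303.
u_2 = v_2 + 0.7303·q_1 = (-2.6000, 0.8667, -1.2667, -1.5333).
‖u_2‖ = 3.3862, so q_2 = (-0.7678, 0.2559, -0.3741, -0.4528).
q_1·v_3 = 0.5477·0 + (-0.1826)·3 + (-0.3651)·3 + (-0.7303)·2 = -3.1038; q_2·v_3 = (-0.7678)·0 + 0.2559·3 + (-0.3741)·3 + (-0.4528)·2 = -1.2600.
u_3 = v_3 + 3.1038·q_1 + 1.2600·q_2 = (0.7326, 2.7558, 1.3953, -0.8372).
‖u_3‖ = 3.2831, so q_3 = (0.2231, 0.8394, 0.4250, -0.2550).
Qᵀb = (-0.1826, 5.2762, 1.2431).
Back-substitute: x_3 = 1.2431/3.2831 = 0.3786.
x_2 = (5.2762 + 1.2600·0.3786)/3.3862 = 1.6990.
x_1 = (-0.1826 + 0.7303·1.6990 + 3.1038·0.3786)/5.4772 = 0.4078.

x = (0.4078, 1.6990, 0.3786)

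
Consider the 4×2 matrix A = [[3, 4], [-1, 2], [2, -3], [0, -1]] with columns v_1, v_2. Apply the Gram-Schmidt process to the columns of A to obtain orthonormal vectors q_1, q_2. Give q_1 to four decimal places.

q_1 = v_1/‖v_1‖ = (3, -1, 2, 0)/3.7417 = (0.8018, -0.2673, 0.5345, 0.0000).

q_1 = (0.8018, -0.2673, 0.5345, 0.0000)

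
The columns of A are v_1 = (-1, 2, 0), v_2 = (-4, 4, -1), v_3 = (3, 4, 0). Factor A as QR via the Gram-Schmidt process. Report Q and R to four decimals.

Q = [[-0.4472, -0.7807, 0.4364], [0.8944, -0.3904, 0.2182], [0.0000, -0.4880, -0.8729]], R = [[2.2361, 5.3666, 2.2361], [0.0000, 2.0494, -3.9036], [0.0000, 0.0000, 2.1822]]

v_1 = (-1, 2, 0); ‖v_1‖ = 2.2361, so e_1 = (-0.4472, 0.8944, 0.0000).
e_1·v_2 = (-0.4472)·(-4) + 0.8944·4 + 0.0000·(-1) = 5.3666.
u_2 = v_2 − 5.3666·e_1 = (-1.6000, -0.8000, -1.0000).
‖u_2‖ = 2.0494, so e_2 = (-0.7807, -0.3904, -0.4880).
e_1·v_3 = (-0.4472)·3 + 0.8944·4 + 0.0000·0 = 2.2361; e_2·v_3 = (-0.7807)·3 + (-0.3904)·4 + (-0.4880)·0 = -3.9036.
u_3 = v_3 − 2.2361·e_1 + 3.9036·e_2 = (0.9524, 0.4762, -1.9048).
‖u_3‖ = 2.1822, so e_3 = (0.4364, 0.2182, -0.8729).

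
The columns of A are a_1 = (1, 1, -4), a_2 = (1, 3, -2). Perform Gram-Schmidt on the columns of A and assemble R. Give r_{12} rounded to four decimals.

r_{12} = 2.8284

a_1 = (1, 1, -4); ‖a_1‖ = 4.2426, so q_1 = (0.2357, 0.2357, -0.9428).
r_{12} = q_1·a_2 = 2.8284.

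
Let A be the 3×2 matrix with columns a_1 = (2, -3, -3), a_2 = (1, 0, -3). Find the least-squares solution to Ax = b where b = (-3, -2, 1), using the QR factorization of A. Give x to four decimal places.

x = (0.3636, -1.0000)

a_1 = (2, -3, -3); ‖a_1‖ = 4.6904, so e_1 = (0.4264, -0.6396, -0.6396).
e_1·a_2 = 0.4264·1 + (-0.6396)·0 + (-0.6396)·(-3) = 2.3452.
u_2 = a_2 − 2.3452·e_1 = (0.0000, 1.5000, -1.5000).
‖u_2‖ = 2.1213, so e_2 = (0.0000, 0.7071, -0.7071).
Qᵀb = (-0.6396, -2.1213).
Back-substitute: x_2 = -2.1213/2.1213 = -1.0000.
x_1 = (-0.6396 − 2.3452·(-1.0000))/4.6904 = 0.3636.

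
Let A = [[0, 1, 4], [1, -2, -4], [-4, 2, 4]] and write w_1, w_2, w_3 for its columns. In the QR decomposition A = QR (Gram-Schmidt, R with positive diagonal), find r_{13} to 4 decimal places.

r_{13} = -4.8507

w_1 = (0, 1, -4); ‖w_1‖ = 4.1231, so q_1 = (0.0000, 0.2425, -0.9701).
r_{13} = q_1·w_3 = -4.8507.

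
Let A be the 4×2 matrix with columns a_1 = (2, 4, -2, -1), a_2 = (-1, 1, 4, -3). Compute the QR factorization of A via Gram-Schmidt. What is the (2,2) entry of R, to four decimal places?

r_{22} = 5.1614

a_1 = (2, 4, -2, -1); ‖a_1‖ = 5.0000, so q_1 = (0.4000, 0.8000, -0.4000, -0.2000).
q_1·a_2 = 0.4000·(-1) + 0.8000·1 + (-0.4000)·4 + (-0.2000)·(-3) = -0.6000.
u_2 = a_2 + 0.6000·q_1 = (-0.7600, 1.4800, 3.7600, -3.1200).
r_{22} = ‖u_2‖ = 5.1614.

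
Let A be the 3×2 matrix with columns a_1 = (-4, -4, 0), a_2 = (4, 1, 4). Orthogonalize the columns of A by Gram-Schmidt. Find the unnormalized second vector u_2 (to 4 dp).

a_1 = (-4, -4, 0); ‖a_1‖ = 5.6569, so e_1 = (-0.7071, -0.7071, 0.0000).
e_1·a_2 = (-0.7071)·4 + (-0.7071)·1 + 0.0000·4 = -3.5355.
u_2 = a_2 + 3.5355·e_1 = (1.5000, -1.5000, 4.0000).

u_2 = (1.5000, -1.5000, 4.0000)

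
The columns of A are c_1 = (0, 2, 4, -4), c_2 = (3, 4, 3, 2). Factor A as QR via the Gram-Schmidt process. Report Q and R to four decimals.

Q = [[0.0000, 0.5145], [0.3333, 0.5717], [0.6667, 0.2858], [-0.6667, 0.5717]], R = [[6.0000, 2.0000], [0.0000, 5.8310]]

c_1 = (0, 2, 4, -4); ‖c_1‖ = 6.0000, so q_1 = (0.0000, 0.3333, 0.6667, -0.6667).
q_1·c_2 = 0.0000·3 + 0.3333·4 + 0.6667·3 + (-0.6667)·2 = 2.0000.
u_2 = c_2 − 2.0000·q_1 = (3.0000, 3.3333, 1.6667, 3.3333).
‖u_2‖ = 5.8310, so q_2 = (0.5145, 0.5717, 0.2858, 0.5717).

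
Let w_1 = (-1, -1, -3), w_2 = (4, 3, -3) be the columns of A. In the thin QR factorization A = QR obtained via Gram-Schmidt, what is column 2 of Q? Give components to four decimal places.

w_1 = (-1, -1, -3); ‖w_1‖ = 3.3166, so q_1 = (-0.3015, -0.3015, -0.9045).
q_1·w_2 = (-0.3015)·4 + (-0.3015)·3 + (-0.9045)·(-3) = 0.6030.
u_2 = w_2 − 0.6030·q_1 = (4.1818, 3.1818, -2.4545).
‖u_2‖ = 5.7997, so q_2 = (0.7210, 0.5486, -0.4232).

q_2 = (0.7210, 0.5486, -0.4232)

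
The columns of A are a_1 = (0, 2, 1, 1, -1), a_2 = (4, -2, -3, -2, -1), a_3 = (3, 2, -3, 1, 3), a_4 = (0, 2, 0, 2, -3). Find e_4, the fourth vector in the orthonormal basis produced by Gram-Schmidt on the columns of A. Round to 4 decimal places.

e_4 = (-0.3452, -0.1618, -0.6203, 0.5825, -0.3614)

a_1 = (0, 2, 1, 1, -1); ‖a_1‖ = 2.6458, so e_1 = (0.0000, 0.7559, 0.3780, 0.3780, -0.3780).
e_1·a_2 = 0.0000·4 + 0.7559·(-2) + 0.3780·(-3) + 0.3780·(-2) + (-0.3780)·(-1) = -3.0237.
u_2 = a_2 + 3.0237·e_1 = (4.0000, 0.2857, -1.8571, -0.8571, -2.1429).
‖u_2‖ = 4.9857, so e_2 = (0.8023, 0.0573, -0.3725, -0.1719, -0.4298).
e_1·a_3 = 0.0000·3 + 0.7559·2 + 0.3780·(-3) + 0.3780·1 + (-0.3780)·3 = -0.3780; e_2·a_3 = 0.8023·3 + 0.0573·2 + (-0.3725)·(-3) + (-0.1719)·1 + (-0.4298)·3 = 2.1777.
u_3 = a_3 + 0.3780·e_1 − 2.1777·e_2 = (1.2529, 2.1609, -2.0460, 1.5172, 3.7931).
‖u_3‖ = 5.2072, so e_3 = (0.2406, 0.4150, -0.3929, 0.2914, 0.7284).
e_1·a_4 = 0.0000·0 + 0.7559·2 + 0.3780·0 + 0.3780·2 + (-0.3780)·(-3) = 3.4017; e_2·a_4 = 0.8023·0 + 0.0573·2 + (-0.3725)·0 + (-0.1719)·2 + (-0.4298)·(-3) = 1.0602; e_3·a_4 = 0.2406·0 + 0.4150·2 + (-0.3929)·0 + 0.2914·2 + 0.7284·(-3) = -0.7726.
u_4 = a_4 − 3.4017·e_1 − 1.0602·e_2 + 0.7726·e_3 = (-0.6647, -0.3116, -1.1944, 1.1217, -0.6958).
‖u_4‖ = 1.9255, so e_4 = (-0.3452, -0.1618, -0.6203, 0.5825, -0.3614).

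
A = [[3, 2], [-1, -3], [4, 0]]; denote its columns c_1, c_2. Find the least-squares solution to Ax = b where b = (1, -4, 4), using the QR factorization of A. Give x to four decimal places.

x = (0.6732, 0.6109)

e_1 = c_1/‖c_1‖ = (3, -1, 4)/5.0990 = (0.5883, -0.1961, 0.7845).
r_{12} = e_1·c_2 = 1.7650.
u_2 = c_2 − 1.7650·e_1 = (0.9615, -2.6538, -1.3846).
‖u_2‖ = 3.1440, so e_2 = (0.3058, -0.8441, -0.4404).
Qᵀb = (4.5107, 1.9206).
Back-substitute: x_2 = 1.9206/3.1440 = 0.6109.
x_1 = (4.5107 − 1.7650·0.6109)/5.0990 = 0.6732.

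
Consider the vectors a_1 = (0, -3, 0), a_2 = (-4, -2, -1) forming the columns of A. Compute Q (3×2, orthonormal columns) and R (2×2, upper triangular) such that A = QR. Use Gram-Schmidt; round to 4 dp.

q_1 = a_1/‖a_1‖ = (0, -3, 0)/3.0000 = (0.0000, -1.0000, 0.0000).
r_{12} = q_1·a_2 = 2.0000.
u_2 = a_2 − 2.0000·q_1 = (-4.0000, 0.0000, -1.0000).
‖u_2‖ = 4.1231, so q_2 = (-0.9701, 0.0000, -0.2425).

Q = [[0.0000, -0.9701], [-1.0000, 0.0000], [0.0000, -0.2425]], R = [[3.0000, 2.0000], [0.0000, 4.1231]]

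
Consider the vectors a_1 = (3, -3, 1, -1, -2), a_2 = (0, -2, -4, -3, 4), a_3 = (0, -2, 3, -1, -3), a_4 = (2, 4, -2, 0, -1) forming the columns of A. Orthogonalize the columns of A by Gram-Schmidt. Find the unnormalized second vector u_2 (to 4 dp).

u_2 = (0.3750, -2.3750, -3.8750, -3.1250, 3.7500)

e_1 = a_1/‖a_1‖ = (3, -3, 1, -1, -2)/4.8990 = (0.6124, -0.6124, 0.2041, -0.2041, -0.4082).
r_{12} = e_1·a_2 = -0.6124.
u_2 = a_2 + 0.6124·e_1 = (0.3750, -2.3750, -3.8750, -3.1250, 3.7500).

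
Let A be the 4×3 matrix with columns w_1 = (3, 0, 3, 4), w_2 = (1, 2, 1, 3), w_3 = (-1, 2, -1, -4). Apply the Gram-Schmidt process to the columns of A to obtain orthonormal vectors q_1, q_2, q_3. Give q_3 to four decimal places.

q_1 = w_1/‖w_1‖ = (3, 0, 3, 4)/5.8310 = (0.5145, 0.0000, 0.5145, 0.6860).
r_{12} = q_1·w_2 = 3.0870.
u_2 = w_2 − 3.0870·q_1 = (-0.5882, 2.0000, -0.5882, 0.8824).
‖u_2‖ = 2.3389, so q_2 = (-0.2515, 0.8551, -0.2515, 0.3772).
r_{13} = q_1·w_3 = -3.7730; r_{23} = q_2·w_3 = 0.7042.
u_3 = w_3 + 3.7730·q_1 − 0.7042·q_2 = (1.1183, 1.3978, 1.1183, -1.6774).
‖u_3‖ = 2.6961, so q_3 = (0.4148, 0.5185, 0.4148, -0.6222).

q_3 = (0.4148, 0.5185, 0.4148, -0.6222)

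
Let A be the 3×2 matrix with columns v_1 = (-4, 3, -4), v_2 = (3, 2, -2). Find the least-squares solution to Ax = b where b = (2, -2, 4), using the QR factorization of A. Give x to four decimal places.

v_1 = (-4, 3, -4); ‖v_1‖ = 6.4031, so e_1 = (-0.6247, 0.4685, -0.6247).
e_1·v_2 = (-0.6247)·3 + 0.4685·2 + (-0.6247)·(-2) = 0.3123.
u_2 = v_2 − 0.3123·e_1 = (3.1951, 1.8537, -1.8049).
‖u_2‖ = 4.1113, so e_2 = (0.7772, 0.4509, -0.4390).
Qᵀb = (-4.6852, -1.1035).
Back-substitute: x_2 = -1.1035/4.1113 = -0.2684.
x_1 = (-4.6852 − 0.3123·(-0.2684))/6.4031 = -0.7186.

x = (-0.7186, -0.2684)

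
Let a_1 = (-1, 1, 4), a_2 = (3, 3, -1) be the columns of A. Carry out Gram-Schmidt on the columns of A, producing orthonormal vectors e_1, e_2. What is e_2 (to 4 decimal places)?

a_1 = (-1, 1, 4); ‖a_1‖ = 4.2426, so e_1 = (-0.2357, 0.2357, 0.9428).
e_1·a_2 = (-0.2357)·3 + 0.2357·3 + 0.9428·(-1) = -0.9428.
u_2 = a_2 + 0.9428·e_1 = (2.7778, 3.2222, -0.1111).
‖u_2‖ = 4.2557, so e_2 = (0.6527, 0.7572, -0.0261).

e_2 = (0.6527, 0.7572, -0.0261)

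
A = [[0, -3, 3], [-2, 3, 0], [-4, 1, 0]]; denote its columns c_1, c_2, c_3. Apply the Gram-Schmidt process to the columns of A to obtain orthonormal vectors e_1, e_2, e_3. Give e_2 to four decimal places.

e_2 = (-0.8018, 0.5345, -0.2673)

e_1 = c_1/‖c_1‖ = (0, -2, -4)/4.4721 = (0.0000, -0.4472, -0.8944).
r_{12} = e_1·c_2 = -2.2361.
u_2 = c_2 + 2.2361·e_1 = (-3.0000, 2.0000, -1.0000).
‖u_2‖ = 3.7417, so e_2 = (-0.8018, 0.5345, -0.2673).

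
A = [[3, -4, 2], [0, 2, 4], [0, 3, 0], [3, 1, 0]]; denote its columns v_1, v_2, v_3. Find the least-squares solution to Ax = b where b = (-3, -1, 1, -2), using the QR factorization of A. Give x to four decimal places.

q_1 = v_1/‖v_1‖ = (3, 0, 0, 3)/4.2426 = (0.7071, 0.0000, 0.0000, 0.7071).
r_{12} = q_1·v_2 = -2.1213.
u_2 = v_2 + 2.1213·q_1 = (-2.5000, 2.0000, 3.0000, 2.5000).
‖u_2‖ = 5.0498, so q_2 = (-0.4951, 0.3961, 0.5941, 0.4951).
r_{13} = q_1·v_3 = 1.4142; r_{23} = q_2·v_3 = 0.5941.
u_3 = v_3 − 1.4142·q_1 − 0.5941·q_2 = (1.2941, 3.7647, -0.3529, -1.2941).
‖u_3‖ = 4.2008, so q_3 = (0.3081, 0.8962, -0.0840, -0.3081).
Qᵀb = (-3.5355, 0.6931, -1.2883).
Back-substitute: x_3 = -1.2883/4.2008 = -0.3067.
x_2 = (0.6931 − 0.5941·(-0.3067))/5.0498 = 0.1733.
x_1 = (-3.5355 + 2.1213·0.1733 − 1.4142·(-0.3067))/4.2426 = -0.6444.

x = (-0.6444, 0.1733, -0.3067)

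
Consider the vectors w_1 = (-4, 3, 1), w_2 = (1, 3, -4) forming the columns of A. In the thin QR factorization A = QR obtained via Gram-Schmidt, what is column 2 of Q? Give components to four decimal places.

w_1 = (-4, 3, 1); ‖w_1‖ = 5.0990, so e_1 = (-0.7845, 0.5883, 0.1961).
e_1·w_2 = (-0.7845)·1 + 0.5883·3 + 0.1961·(-4) = 0.1961.
u_2 = w_2 − 0.1961·e_1 = (1.1538, 2.8846, -4.0385).
‖u_2‖ = 5.0952, so e_2 = (0.2265, 0.5661, -0.7926).

e_2 = (0.2265, 0.5661, -0.7926)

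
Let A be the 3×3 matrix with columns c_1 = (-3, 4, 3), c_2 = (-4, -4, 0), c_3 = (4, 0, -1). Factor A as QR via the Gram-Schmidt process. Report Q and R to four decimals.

e_1 = c_1/‖c_1‖ = (-3, 4, 3)/5.8310 = (-0.5145, 0.6860, 0.5145).
r_{12} = e_1·c_2 = -0.6860.
u_2 = c_2 + 0.6860·e_1 = (-4.3529, -3.5294, 0.3529).
‖u_2‖ = 5.6151, so e_2 = (-0.7752, -0.6286, 0.0629).
r_{13} = e_1·c_3 = -2.5725; r_{23} = e_2·c_3 = -3.1637.
u_3 = c_3 + 2.5725·e_1 + 3.1637·e_2 = (0.2239, -0.2239, 0.5224).
‖u_3‖ = 0.6108, so e_3 = (0.3665, -0.3665, 0.8552).

Q = [[-0.5145, -0.7752, 0.3665], [0.6860, -0.6286, -0.3665], [0.5145, 0.0629, 0.8552]], R = [[5.8310, -0.6860, -2.5725], [0.0000, 5.6151, -3.1637], [0.0000, 0.0000, 0.6108]]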